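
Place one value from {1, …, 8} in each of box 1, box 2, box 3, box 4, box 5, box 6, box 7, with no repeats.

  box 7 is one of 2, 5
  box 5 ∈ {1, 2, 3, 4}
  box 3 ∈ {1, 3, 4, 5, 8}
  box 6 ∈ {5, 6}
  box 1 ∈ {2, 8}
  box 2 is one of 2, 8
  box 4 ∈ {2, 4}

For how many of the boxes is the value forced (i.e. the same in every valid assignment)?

3

Among the 7 variables, 6 fits only box 6 (and all 7 values in {1, 2, 3, 4, 5, 6, 8} must be used), so box 6 = 6.
The 2 variables box 1 and box 2 are confined to {2, 8}, which locks those values in; drop them from box 3, box 4, box 5, box 7.
That leaves box 4 = 4. Eliminate 4 elsewhere: box 3, box 5.
box 7 must be 5 (only option left). Strike 5 from box 3.
Determined: box 4=4, box 6=6, box 7=5. The other boxes each still have more than one consistent value. That makes 3.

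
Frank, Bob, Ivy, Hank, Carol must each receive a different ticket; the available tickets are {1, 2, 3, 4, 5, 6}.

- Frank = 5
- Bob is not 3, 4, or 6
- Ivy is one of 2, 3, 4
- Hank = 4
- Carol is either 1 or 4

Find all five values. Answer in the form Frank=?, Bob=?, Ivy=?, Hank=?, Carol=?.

Frank=5, Bob=2, Ivy=3, Hank=4, Carol=1

Frank has just one choice, so Frank = 5. Remove 5 from Bob.
Hank must be 4 (only option left). Remove 4 from Ivy, Carol.
Carol must be 1 (only option left). Eliminate 1 elsewhere: Bob.
Bob's domain is down to {2}, so Bob = 2. Remove 2 from Ivy.
That leaves Ivy = 3.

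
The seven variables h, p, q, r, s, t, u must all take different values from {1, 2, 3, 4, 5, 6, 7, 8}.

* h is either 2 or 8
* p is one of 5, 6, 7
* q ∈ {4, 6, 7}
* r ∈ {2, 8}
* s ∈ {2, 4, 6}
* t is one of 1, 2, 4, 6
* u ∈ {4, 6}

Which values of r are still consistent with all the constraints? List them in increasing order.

The 7 variables draw from only 7 values {1, 2, 4, 5, 6, 7, 8}, so each is used; only t can be 1, hence t = 1.
Among the 6 still-open variables, 5 fits only p (and all 6 values in {2, 4, 5, 6, 7, 8} must be used), so p = 5.
The 5 still-open variables draw from only 5 values {2, 4, 6, 7, 8}, so each is used; only q can be 7, hence q = 7.
h and r between them cover only {2, 8} — a naked pair. Remove those values from s.
No further eliminations apply; r can still be any of 2, 8.

2, 8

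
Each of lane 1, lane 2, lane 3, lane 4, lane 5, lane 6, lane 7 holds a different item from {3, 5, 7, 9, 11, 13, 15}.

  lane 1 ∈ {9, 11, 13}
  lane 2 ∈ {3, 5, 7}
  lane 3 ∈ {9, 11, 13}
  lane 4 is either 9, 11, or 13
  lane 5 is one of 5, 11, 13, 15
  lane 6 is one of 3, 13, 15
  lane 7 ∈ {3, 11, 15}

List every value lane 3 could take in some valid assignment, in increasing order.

9, 11, 13

The 7 variables together cover exactly {3, 5, 7, 9, 11, 13, 15} — 7 values for 7 variables — and 7 appears only in lane 2's list, so lane 2 = 7.
The 6 still-open variables together cover exactly {3, 5, 9, 11, 13, 15} — 6 values for 6 variables — and 5 appears only in lane 5's list, so lane 5 = 5.
The 3 variables lane 1, lane 3, lane 4 are confined to {9, 11, 13}, which locks those values in; drop them from lane 6, lane 7.
No further eliminations apply; lane 3 can still be any of 9, 11, 13.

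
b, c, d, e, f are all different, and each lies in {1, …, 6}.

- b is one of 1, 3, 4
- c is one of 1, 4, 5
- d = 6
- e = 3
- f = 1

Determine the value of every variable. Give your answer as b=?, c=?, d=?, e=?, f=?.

b=4, c=5, d=6, e=3, f=1

d must be 6 (only option left).
e must be 3 (only option left). So b can't be 3.
f's domain is down to {1}, so f = 1. Eliminate 1 elsewhere: b, c.
b's domain is down to {4}, so b = 4. So c can't be 4.
That leaves c = 5.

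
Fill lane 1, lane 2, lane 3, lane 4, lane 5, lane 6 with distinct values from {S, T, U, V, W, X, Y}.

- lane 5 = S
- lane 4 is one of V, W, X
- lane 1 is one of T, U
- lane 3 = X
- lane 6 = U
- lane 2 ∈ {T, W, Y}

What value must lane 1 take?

T

lane 3's domain is down to {X}, so lane 3 = X. Remove X from lane 4.
lane 5 must be S (only option left).
lane 6's domain is down to {U}, so lane 6 = U. Remove U from lane 1.
So lane 1 = T.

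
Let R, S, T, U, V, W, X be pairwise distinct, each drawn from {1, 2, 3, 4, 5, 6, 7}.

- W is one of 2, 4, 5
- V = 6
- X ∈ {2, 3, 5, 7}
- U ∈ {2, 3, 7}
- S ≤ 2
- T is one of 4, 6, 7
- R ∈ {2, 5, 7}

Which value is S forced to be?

V's domain is down to {6}, so V = 6. Strike 6 from T.
The 6 still-open variables together cover exactly {1, 2, 3, 4, 5, 7} — 6 values for 6 variables — and 1 appears only in S's list, so S = 1.

1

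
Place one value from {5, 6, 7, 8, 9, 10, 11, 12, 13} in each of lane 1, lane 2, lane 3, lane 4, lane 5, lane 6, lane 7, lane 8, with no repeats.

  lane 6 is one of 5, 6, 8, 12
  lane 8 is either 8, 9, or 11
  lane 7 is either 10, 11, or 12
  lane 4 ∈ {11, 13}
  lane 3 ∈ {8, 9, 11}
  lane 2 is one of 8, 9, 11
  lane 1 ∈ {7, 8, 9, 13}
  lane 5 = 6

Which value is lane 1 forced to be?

7

lane 5 must be 6 (only option left). So lane 6 can't be 6.
lane 2, lane 3, lane 8 between them cover only {8, 9, 11} — a naked triple. Remove those values from lane 1, lane 4, lane 6, lane 7.
lane 4's domain is down to {13}, so lane 4 = 13. Strike 13 from lane 1.
So lane 1 = 7.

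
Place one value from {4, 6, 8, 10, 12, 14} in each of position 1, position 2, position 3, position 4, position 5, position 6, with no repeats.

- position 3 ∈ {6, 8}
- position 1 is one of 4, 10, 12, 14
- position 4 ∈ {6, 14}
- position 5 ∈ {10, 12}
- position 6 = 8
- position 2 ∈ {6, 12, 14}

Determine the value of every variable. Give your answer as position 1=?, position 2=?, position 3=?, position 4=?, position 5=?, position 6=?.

position 1=4, position 2=12, position 3=6, position 4=14, position 5=10, position 6=8

position 6 has just one choice, so position 6 = 8. Eliminate 8 elsewhere: position 3.
position 3's domain is down to {6}, so position 3 = 6. Remove 6 from position 2, position 4.
position 4 must be 14 (only option left). So position 1, position 2 can't be 14.
position 2 has just one choice, so position 2 = 12. Strike 12 from position 1, position 5.
position 5 must be 10 (only option left). Eliminate 10 elsewhere: position 1.
position 1 must be 4 (only option left).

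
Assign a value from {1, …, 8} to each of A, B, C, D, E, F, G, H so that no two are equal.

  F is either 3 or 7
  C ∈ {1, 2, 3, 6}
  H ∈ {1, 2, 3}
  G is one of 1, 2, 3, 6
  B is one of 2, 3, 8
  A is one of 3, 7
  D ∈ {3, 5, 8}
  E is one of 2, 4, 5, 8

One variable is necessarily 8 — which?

Among the 8 variables, 4 fits only E (and all 8 values in {1, 2, 3, 4, 5, 6, 7, 8} must be used), so E = 4.
The 7 still-open variables draw from only 7 values {1, 2, 3, 5, 6, 7, 8}, so each is used; only D can be 5, hence D = 5.
Among the 6 still-open variables, 8 fits only B (and all 6 values in {1, 2, 3, 6, 7, 8} must be used), so B = 8.

B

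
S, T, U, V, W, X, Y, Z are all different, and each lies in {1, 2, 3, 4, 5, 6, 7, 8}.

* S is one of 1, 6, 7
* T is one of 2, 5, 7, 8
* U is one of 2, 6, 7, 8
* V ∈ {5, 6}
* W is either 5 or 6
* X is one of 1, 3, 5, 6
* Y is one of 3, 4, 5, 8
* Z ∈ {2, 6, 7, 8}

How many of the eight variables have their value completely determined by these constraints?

3

Among the 8 variables, 4 fits only Y (and all 8 values in {1, 2, 3, 4, 5, 6, 7, 8} must be used), so Y = 4.
The 7 still-open variables together cover exactly {1, 2, 3, 5, 6, 7, 8} — 7 values for 7 variables — and 3 appears only in X's list, so X = 3.
The 6 still-open variables together cover exactly {1, 2, 5, 6, 7, 8} — 6 values for 6 variables — and 1 appears only in S's list, so S = 1.
V and W between them cover only {5, 6} — a naked pair. Remove those values from T, U, Z.
Determined: S=1, X=3, Y=4. The other variables each still have more than one consistent value. That makes 3.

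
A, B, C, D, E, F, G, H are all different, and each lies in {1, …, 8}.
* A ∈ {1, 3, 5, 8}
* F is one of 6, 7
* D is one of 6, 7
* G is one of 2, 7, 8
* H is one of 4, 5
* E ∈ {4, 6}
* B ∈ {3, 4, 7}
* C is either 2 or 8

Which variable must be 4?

The 8 variables together cover exactly {1, 2, 3, 4, 5, 6, 7, 8} — 8 values for 8 variables — and 1 appears only in A's list, so A = 1.
The 7 still-open variables together cover exactly {2, 3, 4, 5, 6, 7, 8} — 7 values for 7 variables — and 3 appears only in B's list, so B = 3.
The 6 still-open variables draw from only 6 values {2, 4, 5, 6, 7, 8}, so each is used; only H can be 5, hence H = 5.
The 5 still-open variables together cover exactly {2, 4, 6, 7, 8} — 5 values for 5 variables — and 4 appears only in E's list, so E = 4.

E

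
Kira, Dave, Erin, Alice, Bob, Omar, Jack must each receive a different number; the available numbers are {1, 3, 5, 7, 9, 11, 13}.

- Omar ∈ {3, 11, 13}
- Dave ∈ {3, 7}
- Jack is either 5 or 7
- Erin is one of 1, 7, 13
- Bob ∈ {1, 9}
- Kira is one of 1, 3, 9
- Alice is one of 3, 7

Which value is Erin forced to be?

13

The 7 variables together cover exactly {1, 3, 5, 7, 9, 11, 13} — 7 values for 7 variables — and 5 appears only in Jack's list, so Jack = 5.
The 6 still-open variables draw from only 6 values {1, 3, 7, 9, 11, 13}, so each is used; only Omar can be 11, hence Omar = 11.
The 5 still-open variables together cover exactly {1, 3, 7, 9, 13} — 5 values for 5 variables — and 13 appears only in Erin's list, so Erin = 13.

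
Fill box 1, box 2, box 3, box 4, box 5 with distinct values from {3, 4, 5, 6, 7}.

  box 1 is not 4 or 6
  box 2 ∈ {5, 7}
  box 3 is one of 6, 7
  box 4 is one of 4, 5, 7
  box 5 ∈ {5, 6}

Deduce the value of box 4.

4

The 5 variables together cover exactly {3, 4, 5, 6, 7} — 5 values for 5 variables — and 3 appears only in box 1's list, so box 1 = 3.
Among the 4 still-open variables, 4 fits only box 4 (and all 4 values in {4, 5, 6, 7} must be used), so box 4 = 4.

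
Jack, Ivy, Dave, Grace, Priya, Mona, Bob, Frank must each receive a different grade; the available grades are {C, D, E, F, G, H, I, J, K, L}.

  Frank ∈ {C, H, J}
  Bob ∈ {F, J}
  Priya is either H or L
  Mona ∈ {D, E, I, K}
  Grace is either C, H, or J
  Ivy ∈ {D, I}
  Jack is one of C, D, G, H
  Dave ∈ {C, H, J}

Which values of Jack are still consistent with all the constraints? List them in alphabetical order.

D, G

Dave, Grace, Frank between them cover only {C, H, J} — a naked triple. Remove those values from Jack, Priya, Bob.
Priya has just one choice, so Priya = L.
Bob's domain is down to {F}, so Bob = F.
No further eliminations apply; Jack can still be any of D, G.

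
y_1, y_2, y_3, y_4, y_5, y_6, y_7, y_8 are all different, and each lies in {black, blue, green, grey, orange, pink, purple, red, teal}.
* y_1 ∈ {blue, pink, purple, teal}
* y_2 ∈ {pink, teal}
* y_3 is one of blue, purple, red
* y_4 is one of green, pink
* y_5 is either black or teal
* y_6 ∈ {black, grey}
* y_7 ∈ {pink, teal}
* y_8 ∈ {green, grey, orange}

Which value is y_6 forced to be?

grey

y_2 and y_7 between them cover only {pink, teal} — a naked pair. Remove those values from y_1, y_4, y_5.
y_4 has just one choice, so y_4 = green. So y_8 can't be green.
y_5 must be black (only option left). So y_6 can't be black.
So y_6 = grey.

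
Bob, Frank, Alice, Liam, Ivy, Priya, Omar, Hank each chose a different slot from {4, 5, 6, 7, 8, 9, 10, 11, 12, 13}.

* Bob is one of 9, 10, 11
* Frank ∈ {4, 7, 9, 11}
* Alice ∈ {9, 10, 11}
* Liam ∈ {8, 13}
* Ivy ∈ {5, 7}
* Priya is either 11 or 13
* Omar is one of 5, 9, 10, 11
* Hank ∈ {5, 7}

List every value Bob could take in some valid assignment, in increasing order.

Among the 8 variables, 4 fits only Frank (and all 8 values in {4, 5, 7, 8, 9, 10, 11, 13} must be used), so Frank = 4.
The 7 still-open variables draw from only 7 values {5, 7, 8, 9, 10, 11, 13}, so each is used; only Liam can be 8, hence Liam = 8.
The 6 still-open variables together cover exactly {5, 7, 9, 10, 11, 13} — 6 values for 6 variables — and 13 appears only in Priya's list, so Priya = 13.
Ivy and Hank between them cover only {5, 7} — a naked pair. Remove those values from Omar.
No further eliminations apply; Bob can still be any of 9, 10, 11.

9, 10, 11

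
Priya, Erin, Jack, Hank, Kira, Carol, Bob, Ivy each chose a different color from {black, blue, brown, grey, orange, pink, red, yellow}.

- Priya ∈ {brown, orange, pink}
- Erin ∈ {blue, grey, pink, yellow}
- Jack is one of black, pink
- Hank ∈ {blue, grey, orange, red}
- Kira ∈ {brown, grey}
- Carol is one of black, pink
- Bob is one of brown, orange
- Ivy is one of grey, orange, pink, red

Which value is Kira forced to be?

The 8 variables draw from only 8 values {black, blue, brown, grey, orange, pink, red, yellow}, so each is used; only Erin can be yellow, hence Erin = yellow.
The 7 still-open variables together cover exactly {black, blue, brown, grey, orange, pink, red} — 7 values for 7 variables — and blue appears only in Hank's list, so Hank = blue.
The 6 still-open variables together cover exactly {black, brown, grey, orange, pink, red} — 6 values for 6 variables — and red appears only in Ivy's list, so Ivy = red.
The 5 still-open variables together cover exactly {black, brown, grey, orange, pink} — 5 values for 5 variables — and grey appears only in Kira's list, so Kira = grey.

grey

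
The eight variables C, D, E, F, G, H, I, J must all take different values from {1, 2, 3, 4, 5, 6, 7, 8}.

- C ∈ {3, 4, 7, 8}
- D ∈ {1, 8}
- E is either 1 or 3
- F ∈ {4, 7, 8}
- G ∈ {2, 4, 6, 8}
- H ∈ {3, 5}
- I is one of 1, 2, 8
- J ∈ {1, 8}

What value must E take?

The 8 variables together cover exactly {1, 2, 3, 4, 5, 6, 7, 8} — 8 values for 8 variables — and 5 appears only in H's list, so H = 5.
Among the 7 still-open variables, 6 fits only G (and all 7 values in {1, 2, 3, 4, 6, 7, 8} must be used), so G = 6.
The 6 still-open variables draw from only 6 values {1, 2, 3, 4, 7, 8}, so each is used; only I can be 2, hence I = 2.
D and J share exactly the 2 values {1, 8}; by pigeonhole those values go to them, so strike 1, 8 from C, E, F.
So E = 3.

3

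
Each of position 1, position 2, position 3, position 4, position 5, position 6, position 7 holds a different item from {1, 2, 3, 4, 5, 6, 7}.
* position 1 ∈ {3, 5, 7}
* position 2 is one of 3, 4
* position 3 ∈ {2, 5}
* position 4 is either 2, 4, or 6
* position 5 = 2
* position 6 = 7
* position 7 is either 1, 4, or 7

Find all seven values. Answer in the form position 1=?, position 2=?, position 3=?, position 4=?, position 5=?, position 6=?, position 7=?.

position 1=3, position 2=4, position 3=5, position 4=6, position 5=2, position 6=7, position 7=1

position 5 must be 2 (only option left). Eliminate 2 elsewhere: position 3, position 4.
position 6 has just one choice, so position 6 = 7. Remove 7 from position 1, position 7.
position 3's domain is down to {5}, so position 3 = 5. Strike 5 from position 1.
position 1 must be 3 (only option left). Remove 3 from position 2.
position 2's domain is down to {4}, so position 2 = 4. Eliminate 4 elsewhere: position 4, position 7.
position 4 must be 6 (only option left).
That leaves position 7 = 1.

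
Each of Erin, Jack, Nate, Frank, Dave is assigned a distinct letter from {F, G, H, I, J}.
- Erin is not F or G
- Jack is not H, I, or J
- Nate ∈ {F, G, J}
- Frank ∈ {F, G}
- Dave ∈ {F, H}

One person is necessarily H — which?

Dave

Among the 5 variables, I fits only Erin (and all 5 values in {F, G, H, I, J} must be used), so Erin = I.
Among the 4 still-open variables, H fits only Dave (and all 4 values in {F, G, H, J} must be used), so Dave = H.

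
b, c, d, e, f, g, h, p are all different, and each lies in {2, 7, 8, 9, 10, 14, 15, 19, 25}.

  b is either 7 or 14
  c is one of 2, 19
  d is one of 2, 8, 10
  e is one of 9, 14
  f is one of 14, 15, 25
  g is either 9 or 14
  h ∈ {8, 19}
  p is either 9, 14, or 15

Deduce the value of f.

e and g share exactly the 2 values {9, 14}; by pigeonhole those values go to them, so strike 9, 14 from b, f, p.
b must be 7 (only option left).
p's domain is down to {15}, so p = 15. Eliminate 15 elsewhere: f.
So f = 25.

25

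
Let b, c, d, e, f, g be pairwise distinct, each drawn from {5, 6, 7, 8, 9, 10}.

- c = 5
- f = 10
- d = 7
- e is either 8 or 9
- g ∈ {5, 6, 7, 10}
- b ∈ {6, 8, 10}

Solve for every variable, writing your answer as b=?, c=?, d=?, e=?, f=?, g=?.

b=8, c=5, d=7, e=9, f=10, g=6

c's domain is down to {5}, so c = 5. So g can't be 5.
That leaves d = 7. So g can't be 7.
That leaves f = 10. Remove 10 from b, g.
That leaves g = 6. Strike 6 from b.
That leaves b = 8. Remove 8 from e.
e must be 9 (only option left).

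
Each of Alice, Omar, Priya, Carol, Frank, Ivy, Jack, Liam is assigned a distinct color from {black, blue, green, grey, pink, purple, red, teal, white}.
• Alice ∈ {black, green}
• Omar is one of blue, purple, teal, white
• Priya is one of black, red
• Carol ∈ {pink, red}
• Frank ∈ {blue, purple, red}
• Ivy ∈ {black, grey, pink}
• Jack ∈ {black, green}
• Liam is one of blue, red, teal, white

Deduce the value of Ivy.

grey

Alice and Jack share exactly the 2 values {black, green}; by pigeonhole those values go to them, so strike black, green from Priya, Ivy.
Priya's domain is down to {red}, so Priya = red. So Carol, Frank, Liam can't be red.
Carol must be pink (only option left). So Ivy can't be pink.
So Ivy = grey.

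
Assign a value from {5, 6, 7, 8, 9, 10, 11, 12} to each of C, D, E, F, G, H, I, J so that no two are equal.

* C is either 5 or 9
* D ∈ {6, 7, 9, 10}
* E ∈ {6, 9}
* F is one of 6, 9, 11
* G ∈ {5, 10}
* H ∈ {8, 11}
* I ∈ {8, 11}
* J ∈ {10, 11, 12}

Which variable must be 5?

The 8 variables draw from only 8 values {5, 6, 7, 8, 9, 10, 11, 12}, so each is used; only D can be 7, hence D = 7.
The 7 still-open variables together cover exactly {5, 6, 8, 9, 10, 11, 12} — 7 values for 7 variables — and 12 appears only in J's list, so J = 12.
The 6 still-open variables together cover exactly {5, 6, 8, 9, 10, 11} — 6 values for 6 variables — and 10 appears only in G's list, so G = 10.
Among the 5 still-open variables, 5 fits only C (and all 5 values in {5, 6, 8, 9, 11} must be used), so C = 5.

C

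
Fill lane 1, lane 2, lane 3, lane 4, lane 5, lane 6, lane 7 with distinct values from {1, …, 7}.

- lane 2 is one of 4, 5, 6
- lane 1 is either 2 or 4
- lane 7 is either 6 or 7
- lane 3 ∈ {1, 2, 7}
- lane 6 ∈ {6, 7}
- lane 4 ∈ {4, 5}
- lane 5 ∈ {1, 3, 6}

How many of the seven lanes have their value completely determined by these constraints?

The 7 variables draw from only 7 values {1, 2, 3, 4, 5, 6, 7}, so each is used; only lane 5 can be 3, hence lane 5 = 3.
Among the 6 still-open variables, 1 fits only lane 3 (and all 6 values in {1, 2, 4, 5, 6, 7} must be used), so lane 3 = 1.
The 5 still-open variables draw from only 5 values {2, 4, 5, 6, 7}, so each is used; only lane 1 can be 2, hence lane 1 = 2.
The 2 variables lane 6 and lane 7 are confined to {6, 7}, which locks those values in; drop them from lane 2.
Determined: lane 1=2, lane 3=1, lane 5=3. The other lanes each still have more than one consistent value. That makes 3.

3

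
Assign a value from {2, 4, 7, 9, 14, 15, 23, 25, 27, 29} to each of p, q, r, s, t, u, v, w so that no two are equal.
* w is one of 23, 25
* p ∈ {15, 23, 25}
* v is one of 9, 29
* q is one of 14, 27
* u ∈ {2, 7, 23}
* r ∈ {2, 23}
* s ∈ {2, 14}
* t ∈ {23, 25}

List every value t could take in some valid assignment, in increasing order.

t and w share exactly the 2 values {23, 25}; by pigeonhole those values go to them, so strike 23, 25 from p, r, u.
p's domain is down to {15}, so p = 15.
r has just one choice, so r = 2. Remove 2 from s, u.
s has just one choice, so s = 14. So q can't be 14.
That leaves u = 7.
That leaves q = 27.
No further eliminations apply; t can still be any of 23, 25.

23, 25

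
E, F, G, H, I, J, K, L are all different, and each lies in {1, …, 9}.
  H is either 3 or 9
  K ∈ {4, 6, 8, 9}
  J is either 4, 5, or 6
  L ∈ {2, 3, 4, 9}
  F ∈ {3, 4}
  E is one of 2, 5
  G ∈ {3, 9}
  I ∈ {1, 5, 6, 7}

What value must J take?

The 2 variables G and H are confined to {3, 9}, which locks those values in; drop them from F, K, L.
That leaves F = 4. Remove 4 from J, K, L.
L must be 2 (only option left). Remove 2 from E.
That leaves E = 5. So I, J can't be 5.
So J = 6.

6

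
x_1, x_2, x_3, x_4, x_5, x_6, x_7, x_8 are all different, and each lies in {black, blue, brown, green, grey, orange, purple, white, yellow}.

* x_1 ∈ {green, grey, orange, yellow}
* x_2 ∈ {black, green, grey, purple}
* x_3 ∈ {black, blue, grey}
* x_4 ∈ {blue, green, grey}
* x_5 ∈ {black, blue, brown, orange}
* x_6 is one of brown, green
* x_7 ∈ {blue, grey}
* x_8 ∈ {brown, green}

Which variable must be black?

Among the 8 variables, purple fits only x_2 (and all 8 values in {black, blue, brown, green, grey, orange, purple, yellow} must be used), so x_2 = purple.
Among the 7 still-open variables, yellow fits only x_1 (and all 7 values in {black, blue, brown, green, grey, orange, yellow} must be used), so x_1 = yellow.
The 6 still-open variables draw from only 6 values {black, blue, brown, green, grey, orange}, so each is used; only x_5 can be orange, hence x_5 = orange.
Among the 5 still-open variables, black fits only x_3 (and all 5 values in {black, blue, brown, green, grey} must be used), so x_3 = black.

x_3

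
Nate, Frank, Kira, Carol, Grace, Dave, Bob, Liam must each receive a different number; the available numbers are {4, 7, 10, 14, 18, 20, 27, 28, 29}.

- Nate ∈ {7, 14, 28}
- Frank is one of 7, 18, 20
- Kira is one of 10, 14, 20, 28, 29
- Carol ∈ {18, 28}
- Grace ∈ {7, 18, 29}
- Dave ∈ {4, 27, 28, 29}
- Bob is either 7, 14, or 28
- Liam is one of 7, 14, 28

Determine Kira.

Nate, Bob, Liam share exactly the 3 values {7, 14, 28}; by pigeonhole those values go to them, so strike 7, 14, 28 from Frank, Kira, Carol, Grace, Dave.
Carol has just one choice, so Carol = 18. Strike 18 from Frank, Grace.
Grace has just one choice, so Grace = 29. Remove 29 from Kira, Dave.
Frank's domain is down to {20}, so Frank = 20. Strike 20 from Kira.
So Kira = 10.

10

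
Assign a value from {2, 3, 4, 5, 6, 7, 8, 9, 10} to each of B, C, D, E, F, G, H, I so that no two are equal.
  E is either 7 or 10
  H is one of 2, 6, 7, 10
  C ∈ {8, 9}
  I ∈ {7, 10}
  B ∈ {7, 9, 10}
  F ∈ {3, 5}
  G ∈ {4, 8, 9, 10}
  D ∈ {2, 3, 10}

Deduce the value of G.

E and I share exactly the 2 values {7, 10}; by pigeonhole those values go to them, so strike 7, 10 from B, D, G, H.
B must be 9 (only option left). Remove 9 from C, G.
That leaves C = 8. Remove 8 from G.
So G = 4.

4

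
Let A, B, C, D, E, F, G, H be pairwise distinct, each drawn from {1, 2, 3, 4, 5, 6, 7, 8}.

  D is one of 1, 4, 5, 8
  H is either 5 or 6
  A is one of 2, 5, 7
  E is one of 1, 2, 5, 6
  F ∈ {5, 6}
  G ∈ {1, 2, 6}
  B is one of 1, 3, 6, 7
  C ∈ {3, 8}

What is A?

The 8 variables together cover exactly {1, 2, 3, 4, 5, 6, 7, 8} — 8 values for 8 variables — and 4 appears only in D's list, so D = 4.
The 7 still-open variables draw from only 7 values {1, 2, 3, 5, 6, 7, 8}, so each is used; only C can be 8, hence C = 8.
Among the 6 still-open variables, 3 fits only B (and all 6 values in {1, 2, 3, 5, 6, 7} must be used), so B = 3.
Among the 5 still-open variables, 7 fits only A (and all 5 values in {1, 2, 5, 6, 7} must be used), so A = 7.

7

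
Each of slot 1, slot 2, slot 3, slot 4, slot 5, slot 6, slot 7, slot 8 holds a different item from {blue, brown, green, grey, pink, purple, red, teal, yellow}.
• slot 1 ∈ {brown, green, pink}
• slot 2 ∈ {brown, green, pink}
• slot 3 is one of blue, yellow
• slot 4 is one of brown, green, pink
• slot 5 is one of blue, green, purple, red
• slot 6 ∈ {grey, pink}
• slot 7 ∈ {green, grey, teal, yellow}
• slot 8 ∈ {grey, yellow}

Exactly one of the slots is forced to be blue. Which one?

slot 1, slot 2, slot 4 share exactly the 3 values {brown, green, pink}; by pigeonhole those values go to them, so strike brown, green, pink from slot 5, slot 6, slot 7.
slot 6 has just one choice, so slot 6 = grey. Strike grey from slot 7, slot 8.
slot 8's domain is down to {yellow}, so slot 8 = yellow. Strike yellow from slot 3, slot 7.
So blue goes to slot 3.

slot 3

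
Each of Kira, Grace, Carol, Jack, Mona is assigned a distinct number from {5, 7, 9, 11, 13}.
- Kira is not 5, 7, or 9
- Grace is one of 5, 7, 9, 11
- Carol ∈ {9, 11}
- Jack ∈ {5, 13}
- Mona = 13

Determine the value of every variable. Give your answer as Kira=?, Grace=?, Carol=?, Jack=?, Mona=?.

Mona has just one choice, so Mona = 13. Remove 13 from Kira, Jack.
Kira must be 11 (only option left). So Grace, Carol can't be 11.
Carol has just one choice, so Carol = 9. So Grace can't be 9.
Jack's domain is down to {5}, so Jack = 5. Remove 5 from Grace.
Grace must be 7 (only option left).

Kira=11, Grace=7, Carol=9, Jack=5, Mona=13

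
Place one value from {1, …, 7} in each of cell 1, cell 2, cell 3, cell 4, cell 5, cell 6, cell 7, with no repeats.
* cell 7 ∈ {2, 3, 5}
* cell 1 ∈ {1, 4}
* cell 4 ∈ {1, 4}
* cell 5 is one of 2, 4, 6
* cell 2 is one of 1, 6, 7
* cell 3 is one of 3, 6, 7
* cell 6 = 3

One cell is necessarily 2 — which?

cell 6's domain is down to {3}, so cell 6 = 3. So cell 3, cell 7 can't be 3.
Among the 6 still-open variables, 5 fits only cell 7 (and all 6 values in {1, 2, 4, 5, 6, 7} must be used), so cell 7 = 5.
The 5 still-open variables draw from only 5 values {1, 2, 4, 6, 7}, so each is used; only cell 5 can be 2, hence cell 5 = 2.

cell 5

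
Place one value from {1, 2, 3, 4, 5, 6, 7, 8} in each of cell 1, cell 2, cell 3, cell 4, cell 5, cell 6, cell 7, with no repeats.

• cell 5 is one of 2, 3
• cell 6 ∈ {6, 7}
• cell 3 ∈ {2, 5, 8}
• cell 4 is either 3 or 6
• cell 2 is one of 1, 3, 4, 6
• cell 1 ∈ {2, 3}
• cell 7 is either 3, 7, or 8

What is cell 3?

5

cell 1 and cell 5 share exactly the 2 values {2, 3}; by pigeonhole those values go to them, so strike 2, 3 from cell 2, cell 3, cell 4, cell 7.
That leaves cell 4 = 6. Eliminate 6 elsewhere: cell 2, cell 6.
cell 6's domain is down to {7}, so cell 6 = 7. Strike 7 from cell 7.
cell 7's domain is down to {8}, so cell 7 = 8. Eliminate 8 elsewhere: cell 3.
So cell 3 = 5.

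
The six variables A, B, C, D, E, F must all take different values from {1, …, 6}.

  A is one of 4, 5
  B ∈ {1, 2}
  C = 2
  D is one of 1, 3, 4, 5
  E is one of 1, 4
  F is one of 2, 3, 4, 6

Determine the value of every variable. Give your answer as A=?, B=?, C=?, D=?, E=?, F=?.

C must be 2 (only option left). Strike 2 from B, F.
B must be 1 (only option left). Strike 1 from D, E.
E must be 4 (only option left). Remove 4 from A, D, F.
That leaves A = 5. So D can't be 5.
D must be 3 (only option left). Remove 3 from F.
F must be 6 (only option left).

A=5, B=1, C=2, D=3, E=4, F=6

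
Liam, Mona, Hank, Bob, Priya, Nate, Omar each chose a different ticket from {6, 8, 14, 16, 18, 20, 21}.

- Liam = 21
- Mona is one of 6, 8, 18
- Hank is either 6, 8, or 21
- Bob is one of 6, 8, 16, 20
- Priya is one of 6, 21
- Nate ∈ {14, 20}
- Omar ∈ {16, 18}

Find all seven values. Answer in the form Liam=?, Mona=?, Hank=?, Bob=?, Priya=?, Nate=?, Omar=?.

Liam must be 21 (only option left). Strike 21 from Hank, Priya.
That leaves Priya = 6. Strike 6 from Mona, Hank, Bob.
Hank must be 8 (only option left). Strike 8 from Mona, Bob.
Mona has just one choice, so Mona = 18. Remove 18 from Omar.
That leaves Omar = 16. Strike 16 from Bob.
Bob must be 20 (only option left). Strike 20 from Nate.
Nate's domain is down to {14}, so Nate = 14.

Liam=21, Mona=18, Hank=8, Bob=20, Priya=6, Nate=14, Omar=16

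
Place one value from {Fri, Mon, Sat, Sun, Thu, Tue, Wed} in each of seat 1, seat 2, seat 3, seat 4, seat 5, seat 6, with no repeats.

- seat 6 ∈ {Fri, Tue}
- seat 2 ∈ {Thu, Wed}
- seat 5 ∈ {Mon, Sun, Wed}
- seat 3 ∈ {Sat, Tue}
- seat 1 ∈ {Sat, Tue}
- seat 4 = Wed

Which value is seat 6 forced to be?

Fri

seat 4 has just one choice, so seat 4 = Wed. Eliminate Wed elsewhere: seat 2, seat 5.
seat 2's domain is down to {Thu}, so seat 2 = Thu.
seat 1 and seat 3 share exactly the 2 values {Sat, Tue}; by pigeonhole those values go to them, so strike Sat, Tue from seat 6.
So seat 6 = Fri.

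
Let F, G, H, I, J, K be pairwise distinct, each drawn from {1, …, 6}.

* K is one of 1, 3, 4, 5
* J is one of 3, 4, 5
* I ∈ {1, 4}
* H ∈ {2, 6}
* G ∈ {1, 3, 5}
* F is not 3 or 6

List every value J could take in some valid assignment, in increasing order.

3, 4, 5

Among the 6 variables, 6 fits only H (and all 6 values in {1, 2, 3, 4, 5, 6} must be used), so H = 6.
The 5 still-open variables together cover exactly {1, 2, 3, 4, 5} — 5 values for 5 variables — and 2 appears only in F's list, so F = 2.
No further eliminations apply; J can still be any of 3, 4, 5.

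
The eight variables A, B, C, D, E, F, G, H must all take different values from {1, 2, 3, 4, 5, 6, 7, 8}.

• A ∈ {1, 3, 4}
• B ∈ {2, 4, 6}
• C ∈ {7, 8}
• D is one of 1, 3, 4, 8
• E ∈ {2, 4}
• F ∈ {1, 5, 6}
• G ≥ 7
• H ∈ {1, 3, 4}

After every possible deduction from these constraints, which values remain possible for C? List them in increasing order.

7, 8

The 8 variables draw from only 8 values {1, 2, 3, 4, 5, 6, 7, 8}, so each is used; only F can be 5, hence F = 5.
Among the 7 still-open variables, 6 fits only B (and all 7 values in {1, 2, 3, 4, 6, 7, 8} must be used), so B = 6.
The 6 still-open variables together cover exactly {1, 2, 3, 4, 7, 8} — 6 values for 6 variables — and 2 appears only in E's list, so E = 2.
The 2 variables C and G are confined to {7, 8}, which locks those values in; drop them from D.
No further eliminations apply; C can still be any of 7, 8.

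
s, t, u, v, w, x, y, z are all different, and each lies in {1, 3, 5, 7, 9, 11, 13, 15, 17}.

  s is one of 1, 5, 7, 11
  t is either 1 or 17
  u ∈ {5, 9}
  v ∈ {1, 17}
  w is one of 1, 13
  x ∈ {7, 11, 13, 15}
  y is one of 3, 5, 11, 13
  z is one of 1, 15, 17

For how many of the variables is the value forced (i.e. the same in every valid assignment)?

The 2 variables t and v are confined to {1, 17}, which locks those values in; drop them from s, w, z.
w's domain is down to {13}, so w = 13. Strike 13 from x, y.
z has just one choice, so z = 15. Eliminate 15 elsewhere: x.
Determined: w=13, z=15. The other variables each still have more than one consistent value. That makes 2.

2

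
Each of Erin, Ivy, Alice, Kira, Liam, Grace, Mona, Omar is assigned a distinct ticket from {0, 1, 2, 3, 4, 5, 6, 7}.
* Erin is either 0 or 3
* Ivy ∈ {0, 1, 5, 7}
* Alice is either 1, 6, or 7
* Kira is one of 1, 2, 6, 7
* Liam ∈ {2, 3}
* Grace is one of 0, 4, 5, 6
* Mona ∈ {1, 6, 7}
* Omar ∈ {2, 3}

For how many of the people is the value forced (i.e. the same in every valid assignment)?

3

The 8 variables together cover exactly {0, 1, 2, 3, 4, 5, 6, 7} — 8 values for 8 variables — and 4 appears only in Grace's list, so Grace = 4.
The 7 still-open variables together cover exactly {0, 1, 2, 3, 5, 6, 7} — 7 values for 7 variables — and 5 appears only in Ivy's list, so Ivy = 5.
The 6 still-open variables together cover exactly {0, 1, 2, 3, 6, 7} — 6 values for 6 variables — and 0 appears only in Erin's list, so Erin = 0.
Liam and Omar share exactly the 2 values {2, 3}; by pigeonhole those values go to them, so strike 2, 3 from Kira.
Determined: Erin=0, Ivy=5, Grace=4. The other people each still have more than one consistent value. That makes 3.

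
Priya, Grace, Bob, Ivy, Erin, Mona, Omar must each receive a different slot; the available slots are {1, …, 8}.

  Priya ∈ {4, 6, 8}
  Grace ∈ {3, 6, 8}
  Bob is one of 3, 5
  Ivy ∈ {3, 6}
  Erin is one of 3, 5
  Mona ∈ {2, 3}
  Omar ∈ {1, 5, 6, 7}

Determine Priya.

Bob and Erin share exactly the 2 values {3, 5}; by pigeonhole those values go to them, so strike 3, 5 from Grace, Ivy, Mona, Omar.
Ivy's domain is down to {6}, so Ivy = 6. Eliminate 6 elsewhere: Priya, Grace, Omar.
That leaves Mona = 2.
That leaves Grace = 8. Remove 8 from Priya.
So Priya = 4.

4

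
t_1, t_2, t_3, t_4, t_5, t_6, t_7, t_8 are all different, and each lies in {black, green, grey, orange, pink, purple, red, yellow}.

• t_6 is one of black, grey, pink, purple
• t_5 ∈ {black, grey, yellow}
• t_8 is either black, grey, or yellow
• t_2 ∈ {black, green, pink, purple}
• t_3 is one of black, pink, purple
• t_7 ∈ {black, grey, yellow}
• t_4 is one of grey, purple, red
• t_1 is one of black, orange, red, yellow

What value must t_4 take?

red

The 8 variables draw from only 8 values {black, green, grey, orange, pink, purple, red, yellow}, so each is used; only t_2 can be green, hence t_2 = green.
Among the 7 still-open variables, orange fits only t_1 (and all 7 values in {black, grey, orange, pink, purple, red, yellow} must be used), so t_1 = orange.
Among the 6 still-open variables, red fits only t_4 (and all 6 values in {black, grey, pink, purple, red, yellow} must be used), so t_4 = red.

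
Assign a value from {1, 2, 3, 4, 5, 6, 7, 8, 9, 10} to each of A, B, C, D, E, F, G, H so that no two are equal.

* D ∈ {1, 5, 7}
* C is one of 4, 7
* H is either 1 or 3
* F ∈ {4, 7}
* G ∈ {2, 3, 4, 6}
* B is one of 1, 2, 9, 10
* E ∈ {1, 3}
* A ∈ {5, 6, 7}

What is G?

2

C and F between them cover only {4, 7} — a naked pair. Remove those values from A, D, G.
E and H between them cover only {1, 3} — a naked pair. Remove those values from B, D, G.
That leaves D = 5. So A can't be 5.
A must be 6 (only option left). Eliminate 6 elsewhere: G.
So G = 2.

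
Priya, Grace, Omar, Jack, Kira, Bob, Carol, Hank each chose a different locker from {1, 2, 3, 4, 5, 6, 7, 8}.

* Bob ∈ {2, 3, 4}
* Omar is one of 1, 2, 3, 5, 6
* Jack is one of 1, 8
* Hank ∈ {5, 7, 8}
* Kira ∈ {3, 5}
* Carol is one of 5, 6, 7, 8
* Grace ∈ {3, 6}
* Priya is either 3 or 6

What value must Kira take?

5

The 8 variables together cover exactly {1, 2, 3, 4, 5, 6, 7, 8} — 8 values for 8 variables — and 4 appears only in Bob's list, so Bob = 4.
The 7 still-open variables together cover exactly {1, 2, 3, 5, 6, 7, 8} — 7 values for 7 variables — and 2 appears only in Omar's list, so Omar = 2.
Among the 6 still-open variables, 1 fits only Jack (and all 6 values in {1, 3, 5, 6, 7, 8} must be used), so Jack = 1.
The 2 variables Priya and Grace are confined to {3, 6}, which locks those values in; drop them from Kira, Carol.
So Kira = 5.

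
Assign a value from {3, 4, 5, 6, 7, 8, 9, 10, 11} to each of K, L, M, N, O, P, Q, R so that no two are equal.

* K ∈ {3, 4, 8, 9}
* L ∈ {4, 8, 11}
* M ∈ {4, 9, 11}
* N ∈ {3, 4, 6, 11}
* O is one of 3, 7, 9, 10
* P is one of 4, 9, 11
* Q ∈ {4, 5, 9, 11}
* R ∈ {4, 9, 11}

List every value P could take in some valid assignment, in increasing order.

4, 9, 11

M, P, R share exactly the 3 values {4, 9, 11}; by pigeonhole those values go to them, so strike 4, 9, 11 from K, L, N, O, Q.
L must be 8 (only option left). Strike 8 from K.
That leaves Q = 5.
That leaves K = 3. Remove 3 from N, O.
N has just one choice, so N = 6.
No further eliminations apply; P can still be any of 4, 9, 11.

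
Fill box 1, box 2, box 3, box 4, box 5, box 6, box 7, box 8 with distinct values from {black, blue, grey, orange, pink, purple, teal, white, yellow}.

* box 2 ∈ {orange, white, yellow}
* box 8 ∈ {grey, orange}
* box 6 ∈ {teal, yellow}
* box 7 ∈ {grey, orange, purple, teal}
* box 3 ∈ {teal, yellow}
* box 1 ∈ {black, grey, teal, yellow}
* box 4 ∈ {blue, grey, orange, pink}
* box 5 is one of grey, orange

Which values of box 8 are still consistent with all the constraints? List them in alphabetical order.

grey, orange

box 3 and box 6 share exactly the 2 values {teal, yellow}; by pigeonhole those values go to them, so strike teal, yellow from box 1, box 2, box 7.
box 5 and box 8 between them cover only {grey, orange} — a naked pair. Remove those values from box 1, box 2, box 4, box 7.
box 1 must be black (only option left).
box 2 has just one choice, so box 2 = white.
That leaves box 7 = purple.
No further eliminations apply; box 8 can still be any of grey, orange.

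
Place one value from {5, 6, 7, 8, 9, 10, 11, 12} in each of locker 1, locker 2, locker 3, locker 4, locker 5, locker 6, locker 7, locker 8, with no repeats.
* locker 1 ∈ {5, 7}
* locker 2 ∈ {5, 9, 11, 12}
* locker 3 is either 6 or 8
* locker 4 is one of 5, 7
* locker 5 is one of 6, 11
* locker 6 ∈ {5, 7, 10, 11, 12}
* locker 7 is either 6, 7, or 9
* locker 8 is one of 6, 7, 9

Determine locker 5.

Among the 8 variables, 8 fits only locker 3 (and all 8 values in {5, 6, 7, 8, 9, 10, 11, 12} must be used), so locker 3 = 8.
Among the 7 still-open variables, 10 fits only locker 6 (and all 7 values in {5, 6, 7, 9, 10, 11, 12} must be used), so locker 6 = 10.
The 6 still-open variables draw from only 6 values {5, 6, 7, 9, 11, 12}, so each is used; only locker 2 can be 12, hence locker 2 = 12.
The 5 still-open variables draw from only 5 values {5, 6, 7, 9, 11}, so each is used; only locker 5 can be 11, hence locker 5 = 11.

11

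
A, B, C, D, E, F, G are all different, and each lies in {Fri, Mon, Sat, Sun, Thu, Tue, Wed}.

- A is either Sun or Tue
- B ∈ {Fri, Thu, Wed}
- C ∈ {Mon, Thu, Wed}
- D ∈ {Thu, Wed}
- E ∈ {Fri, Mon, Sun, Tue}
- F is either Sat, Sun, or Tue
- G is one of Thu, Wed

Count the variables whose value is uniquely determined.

3

Among the 7 variables, Sat fits only F (and all 7 values in {Fri, Mon, Sat, Sun, Thu, Tue, Wed} must be used), so F = Sat.
D and G share exactly the 2 values {Thu, Wed}; by pigeonhole those values go to them, so strike Thu, Wed from B, C.
That leaves B = Fri. Strike Fri from E.
C has just one choice, so C = Mon. Strike Mon from E.
Determined: B=Fri, C=Mon, F=Sat. The other variables each still have more than one consistent value. That makes 3.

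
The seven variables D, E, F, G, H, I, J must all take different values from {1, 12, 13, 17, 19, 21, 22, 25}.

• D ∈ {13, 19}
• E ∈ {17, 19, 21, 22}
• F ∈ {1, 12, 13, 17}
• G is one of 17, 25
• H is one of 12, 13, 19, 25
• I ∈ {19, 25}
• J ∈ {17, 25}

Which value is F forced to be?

1

G and J between them cover only {17, 25} — a naked pair. Remove those values from E, F, H, I.
I has just one choice, so I = 19. Eliminate 19 elsewhere: D, E, H.
That leaves D = 13. So F, H can't be 13.
That leaves H = 12. Eliminate 12 elsewhere: F.
So F = 1.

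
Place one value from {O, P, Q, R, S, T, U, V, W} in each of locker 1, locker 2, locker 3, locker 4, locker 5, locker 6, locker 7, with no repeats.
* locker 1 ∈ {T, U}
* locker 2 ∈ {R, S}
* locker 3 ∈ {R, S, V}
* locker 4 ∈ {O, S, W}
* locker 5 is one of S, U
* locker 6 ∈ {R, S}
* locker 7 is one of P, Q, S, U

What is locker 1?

T

The 2 variables locker 2 and locker 6 are confined to {R, S}, which locks those values in; drop them from locker 3, locker 4, locker 5, locker 7.
locker 3's domain is down to {V}, so locker 3 = V.
locker 5 must be U (only option left). So locker 1, locker 7 can't be U.
So locker 1 = T.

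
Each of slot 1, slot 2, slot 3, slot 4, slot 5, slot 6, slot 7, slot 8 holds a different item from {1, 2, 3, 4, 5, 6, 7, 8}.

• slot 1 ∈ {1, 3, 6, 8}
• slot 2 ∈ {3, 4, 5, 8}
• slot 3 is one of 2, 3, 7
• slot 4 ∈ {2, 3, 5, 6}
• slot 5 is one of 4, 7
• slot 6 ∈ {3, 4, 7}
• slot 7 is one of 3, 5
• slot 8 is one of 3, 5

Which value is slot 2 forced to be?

8

Among the 8 variables, 1 fits only slot 1 (and all 8 values in {1, 2, 3, 4, 5, 6, 7, 8} must be used), so slot 1 = 1.
Among the 7 still-open variables, 6 fits only slot 4 (and all 7 values in {2, 3, 4, 5, 6, 7, 8} must be used), so slot 4 = 6.
The 6 still-open variables together cover exactly {2, 3, 4, 5, 7, 8} — 6 values for 6 variables — and 2 appears only in slot 3's list, so slot 3 = 2.
The 5 still-open variables draw from only 5 values {3, 4, 5, 7, 8}, so each is used; only slot 2 can be 8, hence slot 2 = 8.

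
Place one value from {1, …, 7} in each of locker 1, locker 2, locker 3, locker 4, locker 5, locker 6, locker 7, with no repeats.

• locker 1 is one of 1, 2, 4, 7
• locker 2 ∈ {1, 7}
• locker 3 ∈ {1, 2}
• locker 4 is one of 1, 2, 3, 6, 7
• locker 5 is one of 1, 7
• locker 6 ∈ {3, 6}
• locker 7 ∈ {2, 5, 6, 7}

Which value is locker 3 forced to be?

2

Among the 7 variables, 4 fits only locker 1 (and all 7 values in {1, 2, 3, 4, 5, 6, 7} must be used), so locker 1 = 4.
Among the 6 still-open variables, 5 fits only locker 7 (and all 6 values in {1, 2, 3, 5, 6, 7} must be used), so locker 7 = 5.
locker 2 and locker 5 between them cover only {1, 7} — a naked pair. Remove those values from locker 3, locker 4.
So locker 3 = 2.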